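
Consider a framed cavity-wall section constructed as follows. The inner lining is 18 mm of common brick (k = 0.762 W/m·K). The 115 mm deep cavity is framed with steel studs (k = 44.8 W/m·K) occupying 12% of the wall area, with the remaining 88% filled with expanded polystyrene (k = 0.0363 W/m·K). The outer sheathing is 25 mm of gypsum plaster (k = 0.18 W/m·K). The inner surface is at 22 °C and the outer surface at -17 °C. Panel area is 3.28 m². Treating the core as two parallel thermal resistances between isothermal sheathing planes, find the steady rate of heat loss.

Q ≈ 696 W

Sheathing layers in series; stud and cavity paths in parallel between them.
R_inner = 0.018/(0.762×3.28) = 0.007202 K/W
R_stud  = 0.115/(44.8×0.12×3.28) = 0.006522 K/W
R_cav   = 0.115/(0.0363×0.88×3.28) = 1.098 K/W
1/R_core = 1/R_stud + 1/R_cav → R_core = 0.006483 K/W
R_outer = 0.025/(0.18×3.28) = 0.04234 K/W
R_total = 0.05603 K/W
Q = ΔT/R_total = 39/0.05603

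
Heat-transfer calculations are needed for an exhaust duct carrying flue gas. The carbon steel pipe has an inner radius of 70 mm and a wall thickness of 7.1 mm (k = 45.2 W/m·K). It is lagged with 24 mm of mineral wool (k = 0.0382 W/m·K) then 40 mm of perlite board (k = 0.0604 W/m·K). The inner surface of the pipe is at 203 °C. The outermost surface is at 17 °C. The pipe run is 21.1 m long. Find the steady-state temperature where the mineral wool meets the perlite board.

Radial resistances (cylindrical: R_cond = ln(r_o/r_i)/(2πkL), R_conv = 1/(h·2πrL)):
R_carbon steel pipe wall = ln(77.1/70)/(2π×45.2×21.1) = 1.612×10^-5 K/W
R_mineral wool = ln(101.1/77.1)/(2π×0.0382×21.1) = 0.05351 K/W
R_perlite board = ln(141.1/101.1)/(2π×0.0604×21.1) = 0.04163 K/W
R_total = 0.09516 K/W
Q = ΔT/R_total = 186/0.09516
Q = 1950 W
T_interface = T_inner − Q·ΣR(inner→interface) = 203 − 1950×0.05353

T ≈ 98.4 °C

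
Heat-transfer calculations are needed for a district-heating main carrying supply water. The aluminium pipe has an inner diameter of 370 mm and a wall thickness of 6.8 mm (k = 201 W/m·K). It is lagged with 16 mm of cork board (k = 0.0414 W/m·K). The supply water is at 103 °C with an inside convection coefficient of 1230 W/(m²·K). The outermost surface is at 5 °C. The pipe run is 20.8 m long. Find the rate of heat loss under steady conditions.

Q ≈ 6600 W

Per-layer cylindrical resistances, series-summed:
R_inner film = 1/(h_i·2πr₁L) = 1/(1230×2π×0.185×20.8) = 3.363×10^-5 K/W
R_aluminium pipe wall = ln(191.8/185)/(2π×201×20.8) = 1.374×10^-6 K/W
R_cork board = ln(207.8/191.8)/(2π×0.0414×20.8) = 0.01481 K/W
R_total = 0.01484 K/W
Q = ΔT/R_total = 98/0.01484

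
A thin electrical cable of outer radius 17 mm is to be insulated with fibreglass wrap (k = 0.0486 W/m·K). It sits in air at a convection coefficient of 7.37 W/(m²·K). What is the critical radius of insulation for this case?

r_cr ≈ 6.59 mm

For a cylinder r_cr = k/h = 0.0486/7.37
r_cr = 6.59 mm; since the bare radius (17 mm) is above r_cr, any added insulation will reduce heat loss.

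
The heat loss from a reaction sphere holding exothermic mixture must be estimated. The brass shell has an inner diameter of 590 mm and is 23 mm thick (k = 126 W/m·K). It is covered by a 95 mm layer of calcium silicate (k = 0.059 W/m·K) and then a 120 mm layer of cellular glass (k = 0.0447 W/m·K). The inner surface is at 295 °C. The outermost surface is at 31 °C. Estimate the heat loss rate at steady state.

Q ≈ 136 W

For a spherical shell R = (1/r₁ − 1/r₂)/(4πk); film R = 1/(h·4πr²). In series:
R_brass shell = (1/0.295 − 1/0.318)/(4π×126) = 1.548×10^-4 K/W
R_calcium silicate = (1/0.318 − 1/0.413)/(4π×0.059) = 0.9756 K/W
R_cellular glass = (1/0.413 − 1/0.533)/(4π×0.0447) = 0.9705 K/W
R_total = 1.946 K/W
Q = ΔT/R_total = 264/1.946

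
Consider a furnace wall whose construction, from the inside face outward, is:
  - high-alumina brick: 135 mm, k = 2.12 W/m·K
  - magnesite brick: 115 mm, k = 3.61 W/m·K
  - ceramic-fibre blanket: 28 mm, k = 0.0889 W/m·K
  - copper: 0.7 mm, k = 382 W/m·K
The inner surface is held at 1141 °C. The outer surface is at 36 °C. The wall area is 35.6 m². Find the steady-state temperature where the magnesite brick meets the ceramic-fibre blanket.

T ≈ 884 °C

Thermal resistances in series:
R_high-alumina brick = L/(kA) = 0.135/(2.12×35.6) = 0.001789 K/W
R_magnesite brick = L/(kA) = 0.115/(3.61×35.6) = 8.948×10^-4 K/W
R_ceramic-fibre blanket = L/(kA) = 0.028/(0.0889×35.6) = 0.008847 K/W
R_copper = L/(kA) = 0.0007/(382×35.6) = 5.147×10^-8 K/W
R_total = 0.01153 K/W;  Q = ΔT/R_total = 1105/0.01153 = 95830 W
T_interface = T_inner − Q·ΣR(inner→interface) = 1141 − 95800×0.002684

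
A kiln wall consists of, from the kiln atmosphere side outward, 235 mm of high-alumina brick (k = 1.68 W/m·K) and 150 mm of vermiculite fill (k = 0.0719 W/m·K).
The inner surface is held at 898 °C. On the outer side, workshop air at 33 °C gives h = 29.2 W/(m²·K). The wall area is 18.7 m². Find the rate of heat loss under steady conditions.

Q ≈ 7160 W

Model the wall as resistances in series:
R_high-alumina brick = L/(kA) = 0.235/(1.68×18.7) = 0.00748 K/W
R_vermiculite fill = L/(kA) = 0.15/(0.0719×18.7) = 0.1116 K/W
R_outer film = 1/(h_o·A) = 1/(29.2×18.7) = 0.001831 K/W
R_total = 0.1209 K/W
Q = ΔT / R_total = 865 / 0.1209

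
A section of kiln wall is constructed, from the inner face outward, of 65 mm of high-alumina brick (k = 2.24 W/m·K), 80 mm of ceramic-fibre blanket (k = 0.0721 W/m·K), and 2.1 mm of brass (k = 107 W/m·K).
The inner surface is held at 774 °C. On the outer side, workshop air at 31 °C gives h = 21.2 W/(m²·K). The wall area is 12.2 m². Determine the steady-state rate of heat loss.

Using the resistance-network approach (series):
R_high-alumina brick = L/(kA) = 0.065/(2.24×12.2) = 0.002379 K/W
R_ceramic-fibre blanket = L/(kA) = 0.08/(0.0721×12.2) = 0.09095 K/W
R_brass = L/(kA) = 0.0021/(107×12.2) = 1.609×10^-6 K/W
R_outer film = 1/(h_o·A) = 1/(21.2×12.2) = 0.003866 K/W
R_total = 0.09719 K/W
Q = ΔT / R_total = 743 / 0.09719

Q ≈ 7640 W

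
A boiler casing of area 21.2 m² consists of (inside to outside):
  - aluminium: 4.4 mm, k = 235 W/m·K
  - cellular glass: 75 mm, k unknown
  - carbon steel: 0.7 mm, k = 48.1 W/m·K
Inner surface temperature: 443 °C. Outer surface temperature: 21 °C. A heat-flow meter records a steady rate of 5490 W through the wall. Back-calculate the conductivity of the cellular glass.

k ≈ 0.046 W/(m·K)

Model the wall as resistances in series:
R_aluminium = L/(kA) = 0.0044/(235×21.2) = 8.832×10^-7 K/W
R_carbon steel = L/(kA) = 0.0007/(48.1×21.2) = 6.865×10^-7 K/W
Sum of known resistances R_other = 1.57×10^-6 K/W
Total R = ΔT/Q = 422/5490 = 0.07687 K/W
R_cellular glass = R_total − R_other = 0.07687 K/W
k = L/(R·A) = 0.075/(0.07687×21.2)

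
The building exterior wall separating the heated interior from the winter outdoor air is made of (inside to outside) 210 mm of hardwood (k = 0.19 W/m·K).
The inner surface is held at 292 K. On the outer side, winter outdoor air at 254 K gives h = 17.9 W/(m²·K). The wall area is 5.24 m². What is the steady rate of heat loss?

Thermal resistances in series:
R_hardwood = L/(kA) = 0.21/(0.19×5.24) = 0.2109 K/W
R_outer film = 1/(h_o·A) = 1/(17.9×5.24) = 0.01066 K/W
R_total = 0.2216 K/W
Q = ΔT / R_total = 38 / 0.2216

Q ≈ 171 W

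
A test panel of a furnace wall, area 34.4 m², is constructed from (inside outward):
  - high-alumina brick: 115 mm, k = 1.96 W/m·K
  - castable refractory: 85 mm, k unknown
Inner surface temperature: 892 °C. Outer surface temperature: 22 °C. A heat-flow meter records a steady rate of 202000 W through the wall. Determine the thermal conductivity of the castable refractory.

Treating each layer as a thermal resistance in series:
R_high-alumina brick = L/(kA) = 0.115/(1.96×34.4) = 0.001706 K/W
Sum of known resistances R_other = 0.001706 K/W
Total R = ΔT/Q = 870/202000 = 0.004307 K/W
R_castable refractory = R_total − R_other = 0.002601 K/W
k = L/(R·A) = 0.085/(0.002601×34.4)

k ≈ 0.95 W/(m·K)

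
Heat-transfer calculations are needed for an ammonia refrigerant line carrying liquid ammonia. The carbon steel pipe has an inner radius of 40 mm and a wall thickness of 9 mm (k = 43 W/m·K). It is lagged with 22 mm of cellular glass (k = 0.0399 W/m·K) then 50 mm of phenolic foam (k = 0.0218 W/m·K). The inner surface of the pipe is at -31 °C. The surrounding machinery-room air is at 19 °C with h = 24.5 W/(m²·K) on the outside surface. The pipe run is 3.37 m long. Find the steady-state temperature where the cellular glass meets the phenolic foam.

T ≈ -17.4 °C

Radial resistances (cylindrical: R_cond = ln(r_o/r_i)/(2πkL), R_conv = 1/(h·2πrL)):
R_carbon steel pipe wall = ln(49/40)/(2π×43×3.37) = 2.229×10^-4 K/W
R_cellular glass = ln(71/49)/(2π×0.0399×3.37) = 0.439 K/W
R_phenolic foam = ln(121/71)/(2π×0.0218×3.37) = 1.155 K/W
R_outer film = 1/(h_o·2πr_oL) = 1/(24.5×2π×0.121×3.37) = 0.01593 K/W
R_total = 1.61 K/W
Q = ΔT/R_total = 50/1.61
Q = 31.1 W
T_interface = T_inner + Q·ΣR(inner→interface) = -31 + 31.1×0.4392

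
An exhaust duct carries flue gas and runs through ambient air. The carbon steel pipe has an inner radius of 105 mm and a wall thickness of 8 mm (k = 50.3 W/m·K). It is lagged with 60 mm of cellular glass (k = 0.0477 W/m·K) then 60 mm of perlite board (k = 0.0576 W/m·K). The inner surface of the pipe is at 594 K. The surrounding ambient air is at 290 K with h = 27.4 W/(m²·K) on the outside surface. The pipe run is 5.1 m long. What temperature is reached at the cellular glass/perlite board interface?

Cylindrical conduction, so R = ln(r₂/r₁)/(2πkL) per layer, in series:
R_carbon steel pipe wall = ln(113/105)/(2π×50.3×5.1) = 4.556×10^-5 K/W
R_cellular glass = ln(173/113)/(2π×0.0477×5.1) = 0.2786 K/W
R_perlite board = ln(233/173)/(2π×0.0576×5.1) = 0.1613 K/W
R_outer film = 1/(h_o·2πr_oL) = 1/(27.4×2π×0.233×5.1) = 0.004888 K/W
R_total = 0.4449 K/W
Q = ΔT/R_total = 304/0.4449
Q = 683 W
T_interface = T_inner − Q·ΣR(inner→interface) = 594 − 683×0.2787

T ≈ 404 K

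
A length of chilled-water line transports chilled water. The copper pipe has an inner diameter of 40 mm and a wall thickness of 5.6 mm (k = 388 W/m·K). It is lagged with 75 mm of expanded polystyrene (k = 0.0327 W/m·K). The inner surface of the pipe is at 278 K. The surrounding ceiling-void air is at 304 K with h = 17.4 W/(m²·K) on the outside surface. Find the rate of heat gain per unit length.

q′ ≈ 3.85 W/m

Radial resistances (cylindrical: R_cond = ln(r_o/r_i)/(2πkL), R_conv = 1/(h·2πrL)):
R_copper pipe wall = ln(25.6/20)/(2π×388×1) = 1.013×10^-4 K/W
R_expanded polystyrene = ln(100.6/25.6)/(2π×0.0327×1) = 6.661 K/W
R_outer film = 1/(h_o·2πr_oL) = 1/(17.4×2π×0.1006×1) = 0.09092 K/W
R_total = 6.752 K/W
Q = ΔT/R_total = 26/6.752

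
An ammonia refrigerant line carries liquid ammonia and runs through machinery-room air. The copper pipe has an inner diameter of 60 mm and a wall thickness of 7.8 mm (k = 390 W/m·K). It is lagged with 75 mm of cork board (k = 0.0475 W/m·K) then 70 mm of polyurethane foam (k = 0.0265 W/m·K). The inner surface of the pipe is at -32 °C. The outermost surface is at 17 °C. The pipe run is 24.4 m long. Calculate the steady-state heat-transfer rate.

Q ≈ 182 W

Treating each annulus and film as a series resistance:
R_copper pipe wall = ln(37.8/30)/(2π×390×24.4) = 3.865×10^-6 K/W
R_cork board = ln(112.8/37.8)/(2π×0.0475×24.4) = 0.1501 K/W
R_polyurethane foam = ln(182.8/112.8)/(2π×0.0265×24.4) = 0.1188 K/W
R_total = 0.269 K/W
Q = ΔT/R_total = 49/0.269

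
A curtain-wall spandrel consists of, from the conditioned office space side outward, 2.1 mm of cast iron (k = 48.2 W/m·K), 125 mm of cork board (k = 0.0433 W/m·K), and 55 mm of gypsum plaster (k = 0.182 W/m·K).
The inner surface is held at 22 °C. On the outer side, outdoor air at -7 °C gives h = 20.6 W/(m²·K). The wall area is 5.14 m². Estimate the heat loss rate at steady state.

Q ≈ 46 W

Series thermal resistances:
R_cast iron = L/(kA) = 0.0021/(48.2×5.14) = 8.476×10^-6 K/W
R_cork board = L/(kA) = 0.125/(0.0433×5.14) = 0.5616 K/W
R_gypsum plaster = L/(kA) = 0.055/(0.182×5.14) = 0.05879 K/W
R_outer film = 1/(h_o·A) = 1/(20.6×5.14) = 0.009444 K/W
R_total = 0.6299 K/W
Q = ΔT / R_total = 29 / 0.6299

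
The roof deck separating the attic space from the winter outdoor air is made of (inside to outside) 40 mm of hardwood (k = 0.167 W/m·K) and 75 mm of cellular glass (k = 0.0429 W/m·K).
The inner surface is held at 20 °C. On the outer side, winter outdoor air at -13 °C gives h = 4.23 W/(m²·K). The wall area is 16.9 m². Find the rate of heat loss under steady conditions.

Series thermal resistances:
R_hardwood = L/(kA) = 0.04/(0.167×16.9) = 0.01417 K/W
R_cellular glass = L/(kA) = 0.075/(0.0429×16.9) = 0.1034 K/W
R_outer film = 1/(h_o·A) = 1/(4.23×16.9) = 0.01399 K/W
R_total = 0.1316 K/W
Q = ΔT / R_total = 33 / 0.1316

Q ≈ 251 W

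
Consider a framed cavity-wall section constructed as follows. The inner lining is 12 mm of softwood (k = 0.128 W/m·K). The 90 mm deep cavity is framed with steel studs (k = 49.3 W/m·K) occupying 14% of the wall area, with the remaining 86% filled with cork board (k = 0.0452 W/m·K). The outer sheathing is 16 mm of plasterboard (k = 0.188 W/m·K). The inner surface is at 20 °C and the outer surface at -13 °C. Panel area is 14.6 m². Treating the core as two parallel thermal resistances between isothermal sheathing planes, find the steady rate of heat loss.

Sheathing layers in series; stud and cavity paths in parallel between them.
R_inner = 0.012/(0.128×14.6) = 0.006421 K/W
R_stud  = 0.09/(49.3×0.14×14.6) = 8.931×10^-4 K/W
R_cav   = 0.09/(0.0452×0.86×14.6) = 0.1586 K/W
1/R_core = 1/R_stud + 1/R_cav → R_core = 8.881×10^-4 K/W
R_outer = 0.016/(0.188×14.6) = 0.005829 K/W
R_total = 0.01314 K/W
Q = ΔT/R_total = 33/0.01314

Q ≈ 2510 W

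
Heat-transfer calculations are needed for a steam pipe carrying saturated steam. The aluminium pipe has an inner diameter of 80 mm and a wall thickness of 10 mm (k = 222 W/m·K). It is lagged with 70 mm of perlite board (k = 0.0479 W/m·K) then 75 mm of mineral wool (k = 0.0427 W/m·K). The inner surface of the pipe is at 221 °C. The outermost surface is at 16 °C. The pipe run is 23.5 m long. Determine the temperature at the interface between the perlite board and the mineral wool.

Treating each annulus and film as a series resistance:
R_aluminium pipe wall = ln(50/40)/(2π×222×23.5) = 6.807×10^-6 K/W
R_perlite board = ln(120/50)/(2π×0.0479×23.5) = 0.1238 K/W
R_mineral wool = ln(195/120)/(2π×0.0427×23.5) = 0.07701 K/W
R_total = 0.2008 K/W
Q = ΔT/R_total = 205/0.2008
Q = 1020 W
T_interface = T_inner − Q·ΣR(inner→interface) = 221 − 1020×0.1238

T ≈ 94.6 °C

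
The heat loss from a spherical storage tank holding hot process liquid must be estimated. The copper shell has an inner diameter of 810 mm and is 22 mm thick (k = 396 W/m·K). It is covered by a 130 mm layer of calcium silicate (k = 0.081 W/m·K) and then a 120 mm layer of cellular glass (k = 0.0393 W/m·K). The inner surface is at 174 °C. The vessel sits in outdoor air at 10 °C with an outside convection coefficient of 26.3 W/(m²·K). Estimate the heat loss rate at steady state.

Q ≈ 138 W

For a spherical shell R = (1/r₁ − 1/r₂)/(4πk); film R = 1/(h·4πr²). In series:
R_copper shell = (1/0.405 − 1/0.427)/(4π×396) = 2.556×10^-5 K/W
R_calcium silicate = (1/0.427 − 1/0.557)/(4π×0.081) = 0.537 K/W
R_cellular glass = (1/0.557 − 1/0.677)/(4π×0.0393) = 0.6444 K/W
R_outer film = 1/(h·4πr_o²) = 1/(26.3×4π×0.677²) = 0.006602 K/W
R_total = 1.188 K/W
Q = ΔT/R_total = 164/1.188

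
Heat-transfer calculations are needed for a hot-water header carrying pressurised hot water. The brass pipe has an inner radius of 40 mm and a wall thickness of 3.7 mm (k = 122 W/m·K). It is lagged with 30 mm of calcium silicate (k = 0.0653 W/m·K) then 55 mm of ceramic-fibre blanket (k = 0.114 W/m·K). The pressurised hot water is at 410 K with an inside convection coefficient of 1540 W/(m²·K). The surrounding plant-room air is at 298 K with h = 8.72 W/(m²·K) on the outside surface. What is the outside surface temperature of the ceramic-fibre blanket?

Per-layer cylindrical resistances, series-summed:
R_inner film = 1/(h_i·2πr₁L) = 1/(1540×2π×0.04×1) = 0.002584 K/W
R_brass pipe wall = ln(43.7/40)/(2π×122×1) = 1.154×10^-4 K/W
R_calcium silicate = ln(73.7/43.7)/(2π×0.0653×1) = 1.274 K/W
R_ceramic-fibre blanket = ln(128.7/73.7)/(2π×0.114×1) = 0.7783 K/W
R_outer film = 1/(h_o·2πr_oL) = 1/(8.72×2π×0.1287×1) = 0.1418 K/W
R_total = 2.197 K/W
Q = ΔT/R_total = 112/2.197
Q = 51 W/m
T_interface = T_inner − Q·ΣR(inner→interface) = 410 − 51×2.055

T ≈ 305 K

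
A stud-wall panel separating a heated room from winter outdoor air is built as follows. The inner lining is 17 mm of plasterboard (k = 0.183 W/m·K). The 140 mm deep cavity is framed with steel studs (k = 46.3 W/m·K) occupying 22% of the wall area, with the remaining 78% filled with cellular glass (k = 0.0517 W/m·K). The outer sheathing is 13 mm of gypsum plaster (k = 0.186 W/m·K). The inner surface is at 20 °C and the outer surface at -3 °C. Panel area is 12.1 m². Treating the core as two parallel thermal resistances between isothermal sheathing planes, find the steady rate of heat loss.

Sheathing layers in series; stud and cavity paths in parallel between them.
R_inner = 0.017/(0.183×12.1) = 0.007677 K/W
R_stud  = 0.14/(46.3×0.22×12.1) = 0.001136 K/W
R_cav   = 0.14/(0.0517×0.78×12.1) = 0.2869 K/W
1/R_core = 1/R_stud + 1/R_cav → R_core = 0.001131 K/W
R_outer = 0.013/(0.186×12.1) = 0.005776 K/W
R_total = 0.01459 K/W
Q = ΔT/R_total = 23/0.01459

Q ≈ 1580 W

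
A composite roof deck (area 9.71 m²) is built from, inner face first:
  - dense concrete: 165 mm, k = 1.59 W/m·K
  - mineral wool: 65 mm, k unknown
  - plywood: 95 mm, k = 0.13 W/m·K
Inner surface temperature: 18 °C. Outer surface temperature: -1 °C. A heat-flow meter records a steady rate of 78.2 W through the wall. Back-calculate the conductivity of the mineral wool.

Thermal resistances in series:
R_dense concrete = L/(kA) = 0.165/(1.59×9.71) = 0.01069 K/W
R_plywood = L/(kA) = 0.095/(0.13×9.71) = 0.07526 K/W
Sum of known resistances R_other = 0.08595 K/W
Total R = ΔT/Q = 19/78.2 = 0.243 K/W
R_mineral wool = R_total − R_other = 0.157 K/W
k = L/(R·A) = 0.065/(0.157×9.71)

k ≈ 0.0426 W/(m·K)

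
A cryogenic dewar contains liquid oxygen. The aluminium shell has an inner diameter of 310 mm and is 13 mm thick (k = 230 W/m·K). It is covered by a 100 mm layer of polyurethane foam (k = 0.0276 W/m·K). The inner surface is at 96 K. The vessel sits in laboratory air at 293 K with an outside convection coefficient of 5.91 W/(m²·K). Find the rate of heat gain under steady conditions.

For a spherical shell R = (1/r₁ − 1/r₂)/(4πk); film R = 1/(h·4πr²). In series:
R_aluminium shell = (1/0.155 − 1/0.168)/(4π×230) = 1.727×10^-4 K/W
R_polyurethane foam = (1/0.168 − 1/0.268)/(4π×0.0276) = 6.404 K/W
R_outer film = 1/(h·4πr_o²) = 1/(5.91×4π×0.268²) = 0.1875 K/W
R_total = 6.591 K/W
Q = ΔT/R_total = 197/6.591

Q ≈ 29.9 W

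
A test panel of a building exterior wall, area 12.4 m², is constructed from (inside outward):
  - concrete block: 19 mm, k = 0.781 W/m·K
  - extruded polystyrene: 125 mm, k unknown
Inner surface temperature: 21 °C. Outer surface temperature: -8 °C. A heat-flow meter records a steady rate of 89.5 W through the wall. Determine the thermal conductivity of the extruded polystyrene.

Model the wall as resistances in series:
R_concrete block = L/(kA) = 0.019/(0.781×12.4) = 0.001962 K/W
Sum of known resistances R_other = 0.001962 K/W
Total R = ΔT/Q = 29/89.5 = 0.324 K/W
R_extruded polystyrene = R_total − R_other = 0.3221 K/W
k = L/(R·A) = 0.125/(0.3221×12.4)

k ≈ 0.0313 W/(m·K)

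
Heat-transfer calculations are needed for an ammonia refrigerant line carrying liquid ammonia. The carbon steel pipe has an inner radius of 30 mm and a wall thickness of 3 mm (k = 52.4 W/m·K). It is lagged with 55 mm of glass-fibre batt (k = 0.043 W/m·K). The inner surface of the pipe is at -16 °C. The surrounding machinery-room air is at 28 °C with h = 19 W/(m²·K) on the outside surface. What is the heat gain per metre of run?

Radial resistances (cylindrical: R_cond = ln(r_o/r_i)/(2πkL), R_conv = 1/(h·2πrL)):
R_carbon steel pipe wall = ln(33/30)/(2π×52.4×1) = 2.895×10^-4 K/W
R_glass-fibre batt = ln(88/33)/(2π×0.043×1) = 3.63 K/W
R_outer film = 1/(h_o·2πr_oL) = 1/(19×2π×0.088×1) = 0.09519 K/W
R_total = 3.726 K/W
Q = ΔT/R_total = 44/3.726

q′ ≈ 11.8 W/m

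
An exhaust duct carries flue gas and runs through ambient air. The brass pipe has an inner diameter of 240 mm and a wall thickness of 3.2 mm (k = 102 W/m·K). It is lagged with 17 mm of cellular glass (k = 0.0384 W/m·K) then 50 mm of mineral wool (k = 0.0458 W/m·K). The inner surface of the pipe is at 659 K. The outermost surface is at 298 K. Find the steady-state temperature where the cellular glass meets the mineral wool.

T ≈ 538 K

For a radial system each layer contributes R = ln(r_out/r_in)/(2πkL); films add R = 1/(hA).
R_brass pipe wall = ln(123.2/120)/(2π×102×1) = 4.106×10^-5 K/W
R_cellular glass = ln(140.2/123.2)/(2π×0.0384×1) = 0.5357 K/W
R_mineral wool = ln(190.2/140.2)/(2π×0.0458×1) = 1.06 K/W
R_total = 1.596 K/W
Q = ΔT/R_total = 361/1.596
Q = 226 W/m
T_interface = T_inner − Q·ΣR(inner→interface) = 659 − 226×0.5358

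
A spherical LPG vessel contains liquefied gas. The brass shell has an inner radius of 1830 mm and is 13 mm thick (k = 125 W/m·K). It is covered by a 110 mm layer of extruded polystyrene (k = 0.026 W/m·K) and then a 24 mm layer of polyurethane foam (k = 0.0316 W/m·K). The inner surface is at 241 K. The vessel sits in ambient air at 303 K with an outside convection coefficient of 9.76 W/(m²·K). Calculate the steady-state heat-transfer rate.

Q ≈ 557 W

For a spherical shell R = (1/r₁ − 1/r₂)/(4πk); film R = 1/(h·4πr²). In series:
R_brass shell = (1/1.83 − 1/1.843)/(4π×125) = 2.454×10^-6 K/W
R_extruded polystyrene = (1/1.843 − 1/1.953)/(4π×0.026) = 0.09354 K/W
R_polyurethane foam = (1/1.953 − 1/1.977)/(4π×0.0316) = 0.01565 K/W
R_outer film = 1/(h·4πr_o²) = 1/(9.76×4π×1.977²) = 0.002086 K/W
R_total = 0.1113 K/W
Q = ΔT/R_total = 62/0.1113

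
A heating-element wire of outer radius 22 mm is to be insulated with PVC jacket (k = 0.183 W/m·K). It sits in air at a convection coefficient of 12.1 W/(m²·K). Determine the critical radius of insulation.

r_cr ≈ 15.1 mm

For a cylinder r_cr = k/h = 0.183/12.1
r_cr = 15.1 mm; since the bare radius (22 mm) is above r_cr, any added insulation will reduce heat loss.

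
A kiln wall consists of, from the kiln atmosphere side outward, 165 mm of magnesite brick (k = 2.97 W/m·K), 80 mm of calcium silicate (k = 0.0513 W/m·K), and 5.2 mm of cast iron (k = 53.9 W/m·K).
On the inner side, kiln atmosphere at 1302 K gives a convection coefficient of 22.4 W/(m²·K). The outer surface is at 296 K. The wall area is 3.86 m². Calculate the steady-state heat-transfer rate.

Q ≈ 2340 W

Treating each layer as a thermal resistance in series:
R_inner film = 1/(h_i·A) = 1/(22.4×3.86) = 0.01157 K/W
R_magnesite brick = L/(kA) = 0.165/(2.97×3.86) = 0.01439 K/W
R_calcium silicate = L/(kA) = 0.08/(0.0513×3.86) = 0.404 K/W
R_cast iron = L/(kA) = 0.0052/(53.9×3.86) = 2.499×10^-5 K/W
R_total = 0.43 K/W
Q = ΔT / R_total = 1006 / 0.43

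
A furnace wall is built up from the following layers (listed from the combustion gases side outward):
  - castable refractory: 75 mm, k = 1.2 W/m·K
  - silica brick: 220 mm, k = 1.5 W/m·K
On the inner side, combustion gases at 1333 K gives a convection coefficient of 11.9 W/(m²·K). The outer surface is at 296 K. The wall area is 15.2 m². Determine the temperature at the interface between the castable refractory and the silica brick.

T ≈ 815 K

Thermal resistances in series:
R_inner film = 1/(h_i·A) = 1/(11.9×15.2) = 0.005529 K/W
R_castable refractory = L/(kA) = 0.075/(1.2×15.2) = 0.004112 K/W
R_silica brick = L/(kA) = 0.22/(1.5×15.2) = 0.009649 K/W
R_total = 0.01929 K/W;  Q = ΔT/R_total = 1037/0.01929 = 53760 W
T_interface = T_inner − Q·ΣR(inner→interface) = 1333 − 53800×0.00964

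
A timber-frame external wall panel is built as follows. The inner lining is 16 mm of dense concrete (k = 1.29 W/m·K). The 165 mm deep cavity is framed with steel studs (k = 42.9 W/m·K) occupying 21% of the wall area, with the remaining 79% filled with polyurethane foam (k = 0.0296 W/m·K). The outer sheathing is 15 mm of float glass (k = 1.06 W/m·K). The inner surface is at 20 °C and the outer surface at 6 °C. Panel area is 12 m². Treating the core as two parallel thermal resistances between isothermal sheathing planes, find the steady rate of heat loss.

Q ≈ 3750 W

Sheathing layers in series; stud and cavity paths in parallel between them.
R_inner = 0.016/(1.29×12) = 0.001034 K/W
R_stud  = 0.165/(42.9×0.21×12) = 0.001526 K/W
R_cav   = 0.165/(0.0296×0.79×12) = 0.588 K/W
1/R_core = 1/R_stud + 1/R_cav → R_core = 0.001522 K/W
R_outer = 0.015/(1.06×12) = 0.001179 K/W
R_total = 0.003735 K/W
Q = ΔT/R_total = 14/0.003735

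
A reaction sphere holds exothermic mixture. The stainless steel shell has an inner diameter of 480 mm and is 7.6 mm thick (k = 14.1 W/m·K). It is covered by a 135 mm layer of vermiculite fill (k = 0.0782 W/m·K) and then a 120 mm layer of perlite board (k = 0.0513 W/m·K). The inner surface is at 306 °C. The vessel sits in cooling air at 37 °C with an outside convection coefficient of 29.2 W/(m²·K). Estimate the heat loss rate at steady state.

Q ≈ 111 W

Each spherical layer contributes R = (1/r_i − 1/r_o)/(4πk):
R_stainless steel shell = (1/0.24 − 1/0.2476)/(4π×14.1) = 7.218×10^-4 K/W
R_vermiculite fill = (1/0.2476 − 1/0.3826)/(4π×0.0782) = 1.45 K/W
R_perlite board = (1/0.3826 − 1/0.5026)/(4π×0.0513) = 0.968 K/W
R_outer film = 1/(h·4πr_o²) = 1/(29.2×4π×0.5026²) = 0.01079 K/W
R_total = 2.43 K/W
Q = ΔT/R_total = 269/2.43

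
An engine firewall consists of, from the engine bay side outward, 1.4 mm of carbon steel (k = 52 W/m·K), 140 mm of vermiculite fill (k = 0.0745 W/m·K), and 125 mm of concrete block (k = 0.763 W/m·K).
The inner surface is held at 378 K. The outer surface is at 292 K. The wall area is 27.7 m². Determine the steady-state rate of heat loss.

Thermal resistances in series:
R_carbon steel = L/(kA) = 0.0014/(52×27.7) = 9.72×10^-7 K/W
R_vermiculite fill = L/(kA) = 0.14/(0.0745×27.7) = 0.06784 K/W
R_concrete block = L/(kA) = 0.125/(0.763×27.7) = 0.005914 K/W
R_total = 0.07376 K/W
Q = ΔT / R_total = 86 / 0.07376

Q ≈ 1170 W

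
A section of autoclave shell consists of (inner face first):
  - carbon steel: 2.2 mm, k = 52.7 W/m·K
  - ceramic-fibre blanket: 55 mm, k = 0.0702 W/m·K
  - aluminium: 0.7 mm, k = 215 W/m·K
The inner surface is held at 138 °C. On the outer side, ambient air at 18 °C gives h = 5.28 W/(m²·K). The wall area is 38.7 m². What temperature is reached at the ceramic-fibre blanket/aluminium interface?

Thermal resistances in series:
R_carbon steel = L/(kA) = 0.0022/(52.7×38.7) = 1.079×10^-6 K/W
R_ceramic-fibre blanket = L/(kA) = 0.055/(0.0702×38.7) = 0.02024 K/W
R_aluminium = L/(kA) = 0.0007/(215×38.7) = 8.413×10^-8 K/W
R_outer film = 1/(h_o·A) = 1/(5.28×38.7) = 0.004894 K/W
R_total = 0.02514 K/W;  Q = ΔT/R_total = 120/0.02514 = 4773 W
T_interface = T_inner − Q·ΣR(inner→interface) = 138 − 4770×0.02025

T ≈ 41.4 °C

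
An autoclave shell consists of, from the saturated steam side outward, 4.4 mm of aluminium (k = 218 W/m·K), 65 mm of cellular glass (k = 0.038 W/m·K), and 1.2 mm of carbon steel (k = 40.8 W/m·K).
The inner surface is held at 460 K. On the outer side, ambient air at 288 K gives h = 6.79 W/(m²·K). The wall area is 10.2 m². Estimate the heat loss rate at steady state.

Q ≈ 944 W

Model the wall as resistances in series:
R_aluminium = L/(kA) = 0.0044/(218×10.2) = 1.979×10^-6 K/W
R_cellular glass = L/(kA) = 0.065/(0.038×10.2) = 0.1677 K/W
R_carbon steel = L/(kA) = 0.0012/(40.8×10.2) = 2.884×10^-6 K/W
R_outer film = 1/(h_o·A) = 1/(6.79×10.2) = 0.01444 K/W
R_total = 0.1821 K/W
Q = ΔT / R_total = 172 / 0.1821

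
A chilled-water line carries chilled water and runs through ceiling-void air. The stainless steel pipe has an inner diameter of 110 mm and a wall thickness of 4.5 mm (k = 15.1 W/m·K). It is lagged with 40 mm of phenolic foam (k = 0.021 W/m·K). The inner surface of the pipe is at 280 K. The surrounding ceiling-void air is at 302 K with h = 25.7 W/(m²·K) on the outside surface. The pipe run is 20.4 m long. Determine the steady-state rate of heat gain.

Per-layer cylindrical resistances, series-summed:
R_stainless steel pipe wall = ln(59.5/55)/(2π×15.1×20.4) = 4.063×10^-5 K/W
R_phenolic foam = ln(99.5/59.5)/(2π×0.021×20.4) = 0.191 K/W
R_outer film = 1/(h_o·2πr_oL) = 1/(25.7×2π×0.0995×20.4) = 0.003051 K/W
R_total = 0.1941 K/W
Q = ΔT/R_total = 22/0.1941

Q ≈ 113 W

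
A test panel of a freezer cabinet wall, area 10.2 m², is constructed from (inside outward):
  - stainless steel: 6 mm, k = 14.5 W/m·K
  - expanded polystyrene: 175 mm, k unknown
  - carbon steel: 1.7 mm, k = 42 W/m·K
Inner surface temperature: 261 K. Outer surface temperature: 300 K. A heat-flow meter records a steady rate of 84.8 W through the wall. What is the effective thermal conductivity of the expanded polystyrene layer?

k ≈ 0.0373 W/(m·K)

Model the wall as resistances in series:
R_stainless steel = L/(kA) = 0.006/(14.5×10.2) = 4.057×10^-5 K/W
R_carbon steel = L/(kA) = 0.0017/(42×10.2) = 3.968×10^-6 K/W
Sum of known resistances R_other = 4.454×10^-5 K/W
Total R = ΔT/Q = 39/84.8 = 0.4599 K/W
R_expanded polystyrene = R_total − R_other = 0.4599 K/W
k = L/(R·A) = 0.175/(0.4599×10.2)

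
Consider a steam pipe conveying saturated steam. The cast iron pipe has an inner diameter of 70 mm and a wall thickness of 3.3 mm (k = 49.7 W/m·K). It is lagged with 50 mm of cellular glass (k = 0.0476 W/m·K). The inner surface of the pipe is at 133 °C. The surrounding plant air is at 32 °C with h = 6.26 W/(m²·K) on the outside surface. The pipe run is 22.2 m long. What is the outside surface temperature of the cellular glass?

Treating each annulus and film as a series resistance:
R_cast iron pipe wall = ln(38.3/35)/(2π×49.7×22.2) = 1.3×10^-5 K/W
R_cellular glass = ln(88.3/38.3)/(2π×0.0476×22.2) = 0.1258 K/W
R_outer film = 1/(h_o·2πr_oL) = 1/(6.26×2π×0.0883×22.2) = 0.01297 K/W
R_total = 0.1388 K/W
Q = ΔT/R_total = 101/0.1388
Q = 728 W
T_interface = T_inner − Q·ΣR(inner→interface) = 133 − 728×0.1258

T ≈ 41.4 °C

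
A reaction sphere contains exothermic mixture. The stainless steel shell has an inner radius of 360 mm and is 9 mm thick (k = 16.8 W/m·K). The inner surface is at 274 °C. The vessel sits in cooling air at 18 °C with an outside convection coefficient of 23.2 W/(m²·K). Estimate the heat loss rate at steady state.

Spherical conduction: R = (1/r_in − 1/r_out)/(4πk) per layer; series-sum.
R_stainless steel shell = (1/0.36 − 1/0.369)/(4π×16.8) = 3.209×10^-4 K/W
R_outer film = 1/(h·4πr_o²) = 1/(23.2×4π×0.369²) = 0.02519 K/W
R_total = 0.02551 K/W
Q = ΔT/R_total = 256/0.02551

Q ≈ 10000 W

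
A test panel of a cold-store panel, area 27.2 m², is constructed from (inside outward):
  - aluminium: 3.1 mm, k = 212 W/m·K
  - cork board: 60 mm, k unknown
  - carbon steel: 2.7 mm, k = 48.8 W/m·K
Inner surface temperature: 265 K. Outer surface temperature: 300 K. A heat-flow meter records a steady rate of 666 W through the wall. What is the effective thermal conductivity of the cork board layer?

Series thermal resistances:
R_aluminium = L/(kA) = 0.0031/(212×27.2) = 5.376×10^-7 K/W
R_carbon steel = L/(kA) = 0.0027/(48.8×27.2) = 2.034×10^-6 K/W
Sum of known resistances R_other = 2.572×10^-6 K/W
Total R = ΔT/Q = 35/666 = 0.05255 K/W
R_cork board = R_total − R_other = 0.05255 K/W
k = L/(R·A) = 0.06/(0.05255×27.2)

k ≈ 0.042 W/(m·K)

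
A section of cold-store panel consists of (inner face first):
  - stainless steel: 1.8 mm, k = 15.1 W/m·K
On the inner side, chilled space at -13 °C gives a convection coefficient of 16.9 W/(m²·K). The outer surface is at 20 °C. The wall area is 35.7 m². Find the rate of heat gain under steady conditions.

Series thermal resistances:
R_inner film = 1/(h_i·A) = 1/(16.9×35.7) = 0.001657 K/W
R_stainless steel = L/(kA) = 0.0018/(15.1×35.7) = 3.339×10^-6 K/W
R_total = 0.001661 K/W
Q = ΔT / R_total = 33 / 0.001661

Q ≈ 19900 W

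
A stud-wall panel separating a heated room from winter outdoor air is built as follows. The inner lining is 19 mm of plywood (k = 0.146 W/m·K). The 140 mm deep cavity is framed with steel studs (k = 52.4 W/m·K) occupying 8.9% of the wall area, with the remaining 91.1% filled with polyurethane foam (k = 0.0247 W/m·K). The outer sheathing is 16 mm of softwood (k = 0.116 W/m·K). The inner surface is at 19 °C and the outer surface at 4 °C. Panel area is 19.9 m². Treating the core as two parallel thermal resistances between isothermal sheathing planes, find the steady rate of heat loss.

Sheathing layers in series; stud and cavity paths in parallel between them.
R_inner = 0.019/(0.146×19.9) = 0.00654 K/W
R_stud  = 0.14/(52.4×0.089×19.9) = 0.001509 K/W
R_cav   = 0.14/(0.0247×0.911×19.9) = 0.3127 K/W
1/R_core = 1/R_stud + 1/R_cav → R_core = 0.001501 K/W
R_outer = 0.016/(0.116×19.9) = 0.006931 K/W
R_total = 0.01497 K/W
Q = ΔT/R_total = 15/0.01497

Q ≈ 1000 W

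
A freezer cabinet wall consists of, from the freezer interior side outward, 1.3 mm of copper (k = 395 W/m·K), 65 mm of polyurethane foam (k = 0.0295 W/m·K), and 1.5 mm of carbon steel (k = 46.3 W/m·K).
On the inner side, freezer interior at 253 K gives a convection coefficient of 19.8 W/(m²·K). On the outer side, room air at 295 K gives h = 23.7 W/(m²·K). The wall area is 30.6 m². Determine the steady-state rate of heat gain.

Q ≈ 560 W

Series thermal resistances:
R_inner film = 1/(h_i·A) = 1/(19.8×30.6) = 0.00165 K/W
R_copper = L/(kA) = 0.0013/(395×30.6) = 1.076×10^-7 K/W
R_polyurethane foam = L/(kA) = 0.065/(0.0295×30.6) = 0.07201 K/W
R_carbon steel = L/(kA) = 0.0015/(46.3×30.6) = 1.059×10^-6 K/W
R_outer film = 1/(h_o·A) = 1/(23.7×30.6) = 0.001379 K/W
R_total = 0.07504 K/W
Q = ΔT / R_total = 42 / 0.07504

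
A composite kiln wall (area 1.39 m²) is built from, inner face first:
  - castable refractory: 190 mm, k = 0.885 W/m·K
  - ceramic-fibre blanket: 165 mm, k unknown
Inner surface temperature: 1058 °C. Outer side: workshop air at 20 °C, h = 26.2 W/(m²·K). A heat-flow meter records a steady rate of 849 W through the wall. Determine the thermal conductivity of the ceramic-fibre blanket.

k ≈ 0.114 W/(m·K)

Thermal resistances in series:
R_castable refractory = L/(kA) = 0.19/(0.885×1.39) = 0.1545 K/W
R_outer film = 1/(h_o·A) = 1/(26.2×1.39) = 0.02746 K/W
Sum of known resistances R_other = 0.1819 K/W
Total R = ΔT/Q = 1038/849 = 1.223 K/W
R_ceramic-fibre blanket = R_total − R_other = 1.041 K/W
k = L/(R·A) = 0.165/(1.041×1.39)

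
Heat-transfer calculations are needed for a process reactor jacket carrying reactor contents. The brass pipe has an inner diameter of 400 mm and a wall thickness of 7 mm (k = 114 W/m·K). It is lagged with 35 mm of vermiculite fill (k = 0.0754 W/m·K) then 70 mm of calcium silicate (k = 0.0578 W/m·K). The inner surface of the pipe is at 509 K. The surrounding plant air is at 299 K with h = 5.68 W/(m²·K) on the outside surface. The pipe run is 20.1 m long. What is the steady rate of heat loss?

Q ≈ 3770 W

Radial resistances (cylindrical: R_cond = ln(r_o/r_i)/(2πkL), R_conv = 1/(h·2πrL)):
R_brass pipe wall = ln(207/200)/(2π×114×20.1) = 2.389×10^-6 K/W
R_vermiculite fill = ln(242/207)/(2π×0.0754×20.1) = 0.01641 K/W
R_calcium silicate = ln(312/242)/(2π×0.0578×20.1) = 0.03481 K/W
R_outer film = 1/(h_o·2πr_oL) = 1/(5.68×2π×0.312×20.1) = 0.004468 K/W
R_total = 0.05568 K/W
Q = ΔT/R_total = 210/0.05568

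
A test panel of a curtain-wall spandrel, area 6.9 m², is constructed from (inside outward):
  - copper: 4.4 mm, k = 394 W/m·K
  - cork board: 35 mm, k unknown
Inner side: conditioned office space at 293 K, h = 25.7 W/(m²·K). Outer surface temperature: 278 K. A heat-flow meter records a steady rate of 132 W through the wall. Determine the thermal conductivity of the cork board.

Using the resistance-network approach (series):
R_inner film = 1/(h_i·A) = 1/(25.7×6.9) = 0.005639 K/W
R_copper = L/(kA) = 0.0044/(394×6.9) = 1.618×10^-6 K/W
Sum of known resistances R_other = 0.005641 K/W
Total R = ΔT/Q = 15/132 = 0.1136 K/W
R_cork board = R_total − R_other = 0.108 K/W
k = L/(R·A) = 0.035/(0.108×6.9)

k ≈ 0.047 W/(m·K)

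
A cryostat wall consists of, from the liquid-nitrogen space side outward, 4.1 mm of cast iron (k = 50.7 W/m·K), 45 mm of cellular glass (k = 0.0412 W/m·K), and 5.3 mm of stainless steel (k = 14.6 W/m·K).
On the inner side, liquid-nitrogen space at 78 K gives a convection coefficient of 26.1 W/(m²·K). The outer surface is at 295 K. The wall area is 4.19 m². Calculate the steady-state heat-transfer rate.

Using the resistance-network approach (series):
R_inner film = 1/(h_i·A) = 1/(26.1×4.19) = 0.009144 K/W
R_cast iron = L/(kA) = 0.0041/(50.7×4.19) = 1.93×10^-5 K/W
R_cellular glass = L/(kA) = 0.045/(0.0412×4.19) = 0.2607 K/W
R_stainless steel = L/(kA) = 0.0053/(14.6×4.19) = 8.664×10^-5 K/W
R_total = 0.2699 K/W
Q = ΔT / R_total = 217 / 0.2699

Q ≈ 804 W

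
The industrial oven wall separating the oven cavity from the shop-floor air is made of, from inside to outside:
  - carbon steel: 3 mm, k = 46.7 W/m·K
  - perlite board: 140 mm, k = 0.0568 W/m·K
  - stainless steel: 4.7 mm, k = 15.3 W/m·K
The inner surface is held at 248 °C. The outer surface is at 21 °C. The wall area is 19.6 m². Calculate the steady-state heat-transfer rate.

Using the resistance-network approach (series):
R_carbon steel = L/(kA) = 0.003/(46.7×19.6) = 3.278×10^-6 K/W
R_perlite board = L/(kA) = 0.14/(0.0568×19.6) = 0.1258 K/W
R_stainless steel = L/(kA) = 0.0047/(15.3×19.6) = 1.567×10^-5 K/W
R_total = 0.1258 K/W
Q = ΔT / R_total = 227 / 0.1258

Q ≈ 1800 W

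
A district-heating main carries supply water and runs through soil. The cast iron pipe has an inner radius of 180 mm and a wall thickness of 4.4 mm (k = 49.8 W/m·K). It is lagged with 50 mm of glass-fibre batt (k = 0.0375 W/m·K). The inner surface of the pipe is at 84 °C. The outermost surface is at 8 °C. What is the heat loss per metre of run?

Treating each annulus and film as a series resistance:
R_cast iron pipe wall = ln(184.4/180)/(2π×49.8×1) = 7.718×10^-5 K/W
R_glass-fibre batt = ln(234.4/184.4)/(2π×0.0375×1) = 1.018 K/W
R_total = 1.018 K/W
Q = ΔT/R_total = 76/1.018

q′ ≈ 74.6 W/m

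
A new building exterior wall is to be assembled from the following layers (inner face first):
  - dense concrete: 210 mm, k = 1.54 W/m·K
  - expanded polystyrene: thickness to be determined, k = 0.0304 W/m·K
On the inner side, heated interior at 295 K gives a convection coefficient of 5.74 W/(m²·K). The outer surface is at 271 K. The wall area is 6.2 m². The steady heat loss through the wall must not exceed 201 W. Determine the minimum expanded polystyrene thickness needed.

Model the wall as resistances in series:
R_inner film = 1/(h_i·A) = 1/(5.74×6.2) = 0.0281 K/W
R_dense concrete = L/(kA) = 0.21/(1.54×6.2) = 0.02199 K/W
Sum of the known resistances R_other = 0.05009 K/W
Required total resistance R_tot = ΔT/Q_allow = 24/201 = 0.1194 K/W
R_expanded polystyrene = R_tot − R_other = 0.06931 K/W
L = R·k·A = 0.06931×0.0304×6.2

L ≈ 13.1 mm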